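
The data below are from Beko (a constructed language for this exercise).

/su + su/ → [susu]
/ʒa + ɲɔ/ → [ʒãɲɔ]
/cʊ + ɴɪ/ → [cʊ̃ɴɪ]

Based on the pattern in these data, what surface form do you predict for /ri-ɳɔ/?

[rĩɳɔ]

The data show regressive nasality assimilation (vowel nasalisation): /a/ → [ã] before /ɲ/; /ʊ/ → [ʊ̃] before /ɴ/ — a vowel is nasalised by an immediately following nasal consonant.
No change occurs in [susu] because the vowel at the boundary is adjacent to an oral consonant, not a nasal (/u/ next to /s/).
The vowel /i/ is adjacent to the following nasal /ɳ/, so it acquires [+nasal] and surfaces as [ĩ].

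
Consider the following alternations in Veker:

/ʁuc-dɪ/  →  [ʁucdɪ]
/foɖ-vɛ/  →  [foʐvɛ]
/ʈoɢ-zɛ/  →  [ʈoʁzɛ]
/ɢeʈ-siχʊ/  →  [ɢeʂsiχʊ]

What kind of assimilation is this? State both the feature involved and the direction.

Underlying /ɖ/ is realised as [ʐ] next to /v/; /v/ itself does not change.
The change stop → fricative matches the manner of the following /v/, identifying this as manner assimilation.
Place and voice are unchanged, so the assimilation is partial, not total.
Checking the remaining alternations: /ɢ/ → [ʁ] before /z/ (stop → fricative, matching a fricative); /ʈ/ → [ʂ] before /s/ (stop → fricative, matching a fricative) — only manner changes, and always toward the following segment.
No alternation appears in [ʁucdɪ]: there the adjacent consonants already agree in manner (/c/ and /d/ are both stops), so this form is consistent with the same rule.
The trigger is the following segment, so the direction is regressive (anticipatory).

regressive manner assimilation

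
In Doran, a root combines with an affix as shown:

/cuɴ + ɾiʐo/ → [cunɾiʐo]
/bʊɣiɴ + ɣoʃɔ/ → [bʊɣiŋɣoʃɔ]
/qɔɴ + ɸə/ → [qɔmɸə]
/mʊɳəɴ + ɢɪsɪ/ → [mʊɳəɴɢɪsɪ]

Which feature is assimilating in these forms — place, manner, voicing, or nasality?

The segment that alternates is /ɴ/, which surfaces as [n] when adjacent to /ɾ/.
The change uvular → alveolar matches the place of the following /ɾ/, identifying this as place assimilation.
The same holds elsewhere in the data: /ɴ/ → [ŋ] before /ɣ/ (uvular → velar, matching velar); /ɴ/ → [m] before /ɸ/ (uvular → bilabial, matching bilabial) — only place changes, and always toward the following segment.
Nothing changes in [mʊɳəɴɢɪsɪ]: there the adjacent consonants already agree in place (/ɴ/ and /ɢ/ are both uvular), so this form is consistent with the same rule.

place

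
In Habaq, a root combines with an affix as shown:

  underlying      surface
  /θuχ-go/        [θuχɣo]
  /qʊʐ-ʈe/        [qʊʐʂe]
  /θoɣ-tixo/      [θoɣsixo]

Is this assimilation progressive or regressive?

The segment that alternates is /g/, which surfaces as [ɣ] when adjacent to /χ/.
The change stop → fricative matches the manner of the preceding /χ/, identifying this as manner assimilation.
Checking the remaining alternations: /ʈ/ → [ʂ] after /ʐ/ (stop → fricative, matching a fricative); /t/ → [s] after /ɣ/ (stop → fricative, matching a fricative) — only manner changes, and always toward the preceding segment.
The trigger is the preceding segment, so the direction is progressive (perseverative).

progressive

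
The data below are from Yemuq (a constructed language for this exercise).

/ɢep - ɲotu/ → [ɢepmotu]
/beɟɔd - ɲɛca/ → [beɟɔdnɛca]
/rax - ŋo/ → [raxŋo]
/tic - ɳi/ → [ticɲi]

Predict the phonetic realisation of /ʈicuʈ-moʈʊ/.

The data show progressive place assimilation: /ɲ/ → [m] after /p/; /ɲ/ → [n] after /d/; /ɳ/ → [ɲ] after /c/. In each pair only place changes, matching the preceding consonant, while manner and voice stay constant.
No alternation appears in [raxŋo]: there the adjacent consonants already agree in place (/ŋ/ and /x/ are both velar), so this form is consistent with the same rule.
The rule targets /m/ (voiced bilabial nasal), which sits after the trigger /ʈ/ (retroflex).
Changing only its place to retroflex gives [ɳ] — the voiced retroflex nasal.

[ʈicuʈɳoʈʊ]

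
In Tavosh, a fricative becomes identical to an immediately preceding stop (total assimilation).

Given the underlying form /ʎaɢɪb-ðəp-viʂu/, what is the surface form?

[ʎaɢɪbbəppiʂu]

/ð/ is the segment targeted by the rule; it sits immediately after /b/, so it assimilates completely and surfaces as [b].
At the second juncture, /v/ likewise becomes [p] adjacent to /p/.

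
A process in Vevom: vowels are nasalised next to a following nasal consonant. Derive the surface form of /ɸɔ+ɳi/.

[ɸɔ̃ɳi]

The vowel /ɔ/ is adjacent to the following nasal /ɳ/, so it acquires [+nasal] and surfaces as [ɔ̃].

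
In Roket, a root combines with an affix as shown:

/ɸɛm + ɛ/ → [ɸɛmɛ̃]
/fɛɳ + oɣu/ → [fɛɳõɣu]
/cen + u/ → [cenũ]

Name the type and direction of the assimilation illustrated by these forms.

The vowel /ɛ/ surfaces as nasalised [ɛ̃] next to the preceding nasal /m/ — it has acquired the [+nasal] feature of its neighbour.
The other forms show the same pattern: /o/ → [õ] after /ɳ/; /u/ → [ũ] after /n/ — each time a vowel is nasalised next to a preceding nasal.
Because the conditioning nasal is to the left of the vowel that changes, the process is progressive (perseverative).

progressive nasality assimilation (vowel nasalisation)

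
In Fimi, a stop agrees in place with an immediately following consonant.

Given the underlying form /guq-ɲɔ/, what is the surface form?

/q/ is a voiceless uvular stop. The following trigger /ɲ/ is palatal, so /q/ must become palatal as well.
Changing only its place to palatal gives [c] — the voiceless palatal stop.

[gucɲɔ]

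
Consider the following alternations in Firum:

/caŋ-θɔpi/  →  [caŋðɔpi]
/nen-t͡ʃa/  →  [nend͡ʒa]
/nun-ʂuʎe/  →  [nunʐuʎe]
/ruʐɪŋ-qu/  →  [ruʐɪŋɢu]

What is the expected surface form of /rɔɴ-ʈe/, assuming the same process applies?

[rɔɴɖe]

The data show progressive voicing assimilation: /θ/ → [ð] after /ŋ/; /t͡ʃ/ → [d͡ʒ] after /n/; /ʂ/ → [ʐ] after /n/; /q/ → [ɢ] after /ŋ/. In each pair only voicing changes, matching the preceding consonant, while place and manner stay constant.
The rule targets /ʈ/ (voiceless retroflex stop), which sits after the trigger /ɴ/ (voiced).
The voiced retroflex stop is [ɖ], so /ʈ/ → [ɖ].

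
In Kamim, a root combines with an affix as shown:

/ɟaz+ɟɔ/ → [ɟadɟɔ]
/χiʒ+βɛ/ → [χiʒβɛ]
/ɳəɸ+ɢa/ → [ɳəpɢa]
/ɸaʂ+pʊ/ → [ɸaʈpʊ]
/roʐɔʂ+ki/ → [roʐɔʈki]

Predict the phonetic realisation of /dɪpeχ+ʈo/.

The data show regressive manner assimilation: /z/ → [d] before /ɟ/; /ɸ/ → [p] before /ɢ/; /ʂ/ → [ʈ] before /p/; /ʂ/ → [ʈ] before /k/. In each pair only manner changes, matching the following consonant, while place and voice stay constant.
Nothing changes in [χiʒβɛ]: there the adjacent consonants already agree in manner (/ʒ/ and /β/ are both fricatives), so this form is consistent with the same rule.
The rule targets /χ/ (voiceless uvular fricative), which sits before the trigger /ʈ/ (stop).
Changing only its manner to stop gives [q] — the voiceless uvular stop.

[dɪpeqʈo]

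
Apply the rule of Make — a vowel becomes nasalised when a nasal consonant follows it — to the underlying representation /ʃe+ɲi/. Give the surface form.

[ʃẽɲi]

The vowel /e/ is adjacent to the following nasal /ɲ/, so it acquires [+nasal] and surfaces as [ẽ].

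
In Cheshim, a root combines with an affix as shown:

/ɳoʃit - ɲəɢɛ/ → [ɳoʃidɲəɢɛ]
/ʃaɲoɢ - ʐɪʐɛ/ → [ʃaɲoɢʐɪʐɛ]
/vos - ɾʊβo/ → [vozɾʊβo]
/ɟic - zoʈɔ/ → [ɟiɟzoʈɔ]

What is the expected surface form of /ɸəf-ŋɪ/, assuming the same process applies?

The data show regressive voicing assimilation: /t/ → [d] before /ɲ/; /s/ → [z] before /ɾ/; /c/ → [ɟ] before /z/. In each pair only voicing changes, matching the following consonant, while place and manner stay constant.
No alternation appears in [ʃaɲoɢʐɪʐɛ]: there the adjacent consonants already agree in voicing (/ɢ/ and /ʐ/ are both voiced), so this form is consistent with the same rule.
/f/ is a voiceless labiodental fricative. The following trigger /ŋ/ is voiced, so /f/ must become voiced as well.
Changing only its voicing to voiced gives [v] — the voiced labiodental fricative.

[ɸəvŋɪ]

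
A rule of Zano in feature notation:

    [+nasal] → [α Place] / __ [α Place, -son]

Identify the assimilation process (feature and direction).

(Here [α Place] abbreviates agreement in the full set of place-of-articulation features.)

The shared variable α links the value of the place features (abbreviated [Place]) on the target to the same value on the neighbouring segment, so place is the feature that assimilates.
Since the environment is written after the underscore, the trigger follows the target; the direction is regressive.

regressive place assimilation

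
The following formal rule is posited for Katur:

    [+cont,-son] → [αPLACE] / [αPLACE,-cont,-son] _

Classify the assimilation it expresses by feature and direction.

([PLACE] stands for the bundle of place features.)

progressive place assimilation

The shared variable α links the value of the place features (abbreviated [PLACE]) on the target to the same value on the neighbouring segment, so place is the feature that assimilates.
Since the environment is written before the underscore, the trigger precedes the target; the direction is progressive.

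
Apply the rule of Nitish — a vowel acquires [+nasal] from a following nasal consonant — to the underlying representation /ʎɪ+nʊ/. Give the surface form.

[ʎɪ̃nʊ]

The vowel /ɪ/ is adjacent to the following nasal /n/, so it acquires [+nasal] and surfaces as [ɪ̃].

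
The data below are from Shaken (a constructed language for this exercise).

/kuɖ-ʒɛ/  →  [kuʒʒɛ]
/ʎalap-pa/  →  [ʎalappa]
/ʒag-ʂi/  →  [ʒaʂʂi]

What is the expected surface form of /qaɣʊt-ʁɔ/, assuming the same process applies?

[qaɣʊʁʁɔ]

The data show regressive total assimilation (/ɖ/ → [ʒ] before /ʒ/; /g/ → [ʂ] before /ʂ/): in every case the target segment becomes identical to its following neighbour, copying more than a single feature.
In [ʎalappa] the two consonants at the boundary are already identical (/p/ + /p/), so the rule applies vacuously and nothing changes.
/t/ is the segment targeted by the rule; it sits immediately before /ʁ/, so it assimilates completely and surfaces as [ʁ].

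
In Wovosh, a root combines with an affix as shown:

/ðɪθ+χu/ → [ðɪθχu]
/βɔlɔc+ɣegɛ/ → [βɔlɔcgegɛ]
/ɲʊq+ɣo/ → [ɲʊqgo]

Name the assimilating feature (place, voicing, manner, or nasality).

manner

Comparing underlying and surface forms, /ɣ/ → [g] is the alternation; the neighbouring /c/ is constant.
The change fricative → stop matches the manner of the preceding /c/, identifying this as manner assimilation.
The same holds elsewhere in the data: /ɣ/ → [g] after /q/ (fricative → stop, matching a stop) — only manner changes, and always toward the preceding segment.
Nothing changes in [ðɪθχu]: there the adjacent consonants already agree in manner (/χ/ and /θ/ are both fricatives), so this form is consistent with the same rule.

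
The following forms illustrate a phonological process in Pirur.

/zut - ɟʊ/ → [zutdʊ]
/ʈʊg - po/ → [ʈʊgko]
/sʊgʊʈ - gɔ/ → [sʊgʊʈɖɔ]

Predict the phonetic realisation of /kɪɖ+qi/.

[kɪɖʈi]

The data show progressive place assimilation: /ɟ/ → [d] after /t/; /p/ → [k] after /g/; /g/ → [ɖ] after /ʈ/. In each pair only place changes, matching the preceding consonant, while manner and voice stay constant.
/q/ is a voiceless uvular stop. The preceding trigger /ɖ/ is retroflex, so /q/ must become retroflex as well.
Changing only its place to retroflex gives [ʈ] — the voiceless retroflex stop.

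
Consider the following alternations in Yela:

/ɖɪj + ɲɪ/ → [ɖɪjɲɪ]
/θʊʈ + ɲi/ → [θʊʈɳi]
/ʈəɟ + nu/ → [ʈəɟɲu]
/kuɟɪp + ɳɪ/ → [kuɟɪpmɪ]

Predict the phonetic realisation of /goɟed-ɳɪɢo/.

The data show progressive place assimilation: /ɲ/ → [ɳ] after /ʈ/; /n/ → [ɲ] after /ɟ/; /ɳ/ → [m] after /p/. In each pair only place changes, matching the preceding consonant, while manner and voice stay constant.
Nothing changes in [ɖɪjɲɪ]: there the adjacent consonants already agree in place (/ɲ/ and /j/ are both palatal), so this form is consistent with the same rule.
The rule targets /ɳ/ (voiced retroflex nasal), which sits after the trigger /d/ (alveolar).
The voiced alveolar nasal is [n], so /ɳ/ → [n].

[goɟednɪɢo]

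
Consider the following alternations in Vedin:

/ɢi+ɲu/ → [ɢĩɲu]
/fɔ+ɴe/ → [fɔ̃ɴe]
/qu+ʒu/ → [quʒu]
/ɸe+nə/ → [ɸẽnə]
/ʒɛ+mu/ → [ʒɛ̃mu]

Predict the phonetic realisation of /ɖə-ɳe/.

[ɖə̃ɳe]

The data show regressive nasality assimilation (vowel nasalisation): /i/ → [ĩ] before /ɲ/; /ɔ/ → [ɔ̃] before /ɴ/; /e/ → [ẽ] before /n/; /ɛ/ → [ɛ̃] before /m/ — a vowel is nasalised by an immediately following nasal consonant.
No change occurs in [quʒu] because the vowel at the boundary is adjacent to an oral consonant, not a nasal (/u/ next to /ʒ/).
/ə/ sits next to the nasal /ɳ/ and is therefore nasalised to [ə̃].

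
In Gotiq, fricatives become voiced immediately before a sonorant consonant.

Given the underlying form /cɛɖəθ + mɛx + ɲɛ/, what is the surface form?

[cɛɖəðmɛɣɲɛ]

The rule targets /θ/ (voiceless dental fricative), which sits before the trigger /m/ (voiced).
The voiced dental fricative is [ð], so /θ/ → [ð].
The same rule applies at the second boundary: /x/ → [ɣ] next to /ɲ/.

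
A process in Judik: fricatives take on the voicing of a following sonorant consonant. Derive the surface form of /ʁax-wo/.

[ʁaɣwo]

The rule targets /x/ (voiceless velar fricative), which sits before the trigger /w/ (voiced).
The voiced velar fricative is [ɣ], so /x/ → [ɣ].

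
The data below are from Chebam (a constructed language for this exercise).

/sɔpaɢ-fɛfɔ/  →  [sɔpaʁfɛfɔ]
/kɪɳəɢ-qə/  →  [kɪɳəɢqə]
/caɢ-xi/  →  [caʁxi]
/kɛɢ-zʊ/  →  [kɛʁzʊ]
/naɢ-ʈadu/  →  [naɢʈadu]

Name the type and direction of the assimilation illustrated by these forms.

Comparing underlying and surface forms, /ɢ/ → [ʁ] is the alternation; the neighbouring /f/ is constant.
The change stop → fricative matches the manner of the following /f/, identifying this as manner assimilation.
Place and voice are unchanged, so the assimilation is partial, not total.
The other alternating forms pattern the same way: /ɢ/ → [ʁ] before /x/ (stop → fricative, matching a fricative); /ɢ/ → [ʁ] before /z/ (stop → fricative, matching a fricative) — only manner changes, and always toward the following segment.
Nothing changes in [kɪɳəɢqə], [naɢʈadu]: there the adjacent consonants already agree in manner (/ɢ/ and /q/ are both stops; /ɢ/ and /ʈ/ are both stops), so these forms are consistent with the same rule.
Since the segment that changes precedes the conditioning segment, the assimilation is regressive.

regressive manner assimilation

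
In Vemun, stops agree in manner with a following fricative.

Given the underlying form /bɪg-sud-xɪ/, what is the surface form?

[bɪɣsuzxɪ]

The rule targets /g/ (voiced velar stop), which sits before the trigger /s/ (fricative).
Changing only its manner to fricative gives [ɣ] — the voiced velar fricative.
The same rule applies at the second boundary: /d/ → [z] next to /x/.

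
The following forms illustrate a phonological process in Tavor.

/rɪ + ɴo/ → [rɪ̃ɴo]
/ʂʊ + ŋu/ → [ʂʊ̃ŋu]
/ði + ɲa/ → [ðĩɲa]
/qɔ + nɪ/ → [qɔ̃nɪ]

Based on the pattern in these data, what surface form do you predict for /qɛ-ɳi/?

The data show regressive nasality assimilation (vowel nasalisation): /ɪ/ → [ɪ̃] before /ɴ/; /ʊ/ → [ʊ̃] before /ŋ/; /i/ → [ĩ] before /ɲ/; /ɔ/ → [ɔ̃] before /n/ — a vowel is nasalised by an immediately following nasal consonant.
/ɛ/ sits next to the nasal /ɳ/ and is therefore nasalised to [ɛ̃].

[qɛ̃ɳi]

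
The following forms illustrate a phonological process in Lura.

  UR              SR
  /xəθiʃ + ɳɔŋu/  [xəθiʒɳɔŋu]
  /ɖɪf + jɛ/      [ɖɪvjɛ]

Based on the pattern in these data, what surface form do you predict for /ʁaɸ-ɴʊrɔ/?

The data show regressive voicing assimilation: /ʃ/ → [ʒ] before /ɳ/; /f/ → [v] before /j/. In each pair only voicing changes, matching the following consonant, while place and manner stay constant.
/ɸ/ is a voiceless bilabial fricative. The following trigger /ɴ/ is voiced, so /ɸ/ must become voiced as well.
A voiced bilabial fricative is [β], so the surface segment is [β].

[ʁaβɴʊrɔ]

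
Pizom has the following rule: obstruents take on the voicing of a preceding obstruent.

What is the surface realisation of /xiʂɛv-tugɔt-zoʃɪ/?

[xiʂɛvdugɔtsoʃɪ]

The rule targets /t/ (voiceless alveolar stop), which sits after the trigger /v/ (voiced).
Changing only its voicing to voiced gives [d] — the voiced alveolar stop.
At the second juncture, /z/ likewise becomes [s] adjacent to /t/.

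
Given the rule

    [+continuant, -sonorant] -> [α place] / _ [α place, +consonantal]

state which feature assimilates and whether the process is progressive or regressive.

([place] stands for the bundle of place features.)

The shared variable α links the value of the place features (abbreviated [place]) on the target to the same value on the neighbouring segment, so place is the feature that assimilates.
The conditioning segment sits to the right of the focus bar, meaning the trigger follows the segment that changes — regressive assimilation.

regressive place assimilation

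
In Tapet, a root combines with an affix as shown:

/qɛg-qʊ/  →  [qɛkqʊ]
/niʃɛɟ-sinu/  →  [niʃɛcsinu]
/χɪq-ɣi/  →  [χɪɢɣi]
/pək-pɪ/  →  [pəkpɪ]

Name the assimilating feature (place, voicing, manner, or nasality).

voicing

The segment that alternates is /g/, which surfaces as [k] when adjacent to /q/.
The change voiced → voiceless matches the voicing of the following /q/, identifying this as voicing assimilation.
The same holds elsewhere in the data: /ɟ/ → [c] before /s/ (voiced → voiceless, matching voiceless); /q/ → [ɢ] before /ɣ/ (voiceless → voiced, matching voiced) — only voicing changes, and always toward the following segment.
No alternation appears in [pəkpɪ]: there the adjacent consonants already agree in voicing (/k/ and /p/ are both voiceless), so this form is consistent with the same rule.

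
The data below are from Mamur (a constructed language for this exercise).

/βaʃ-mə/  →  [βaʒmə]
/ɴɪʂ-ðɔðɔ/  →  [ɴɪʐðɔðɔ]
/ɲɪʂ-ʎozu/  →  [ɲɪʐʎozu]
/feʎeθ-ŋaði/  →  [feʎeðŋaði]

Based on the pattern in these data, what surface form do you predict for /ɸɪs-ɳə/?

[ɸɪzɳə]

The data show regressive voicing assimilation: /ʃ/ → [ʒ] before /m/; /ʂ/ → [ʐ] before /ð/; /ʂ/ → [ʐ] before /ʎ/; /θ/ → [ð] before /ŋ/. In each pair only voicing changes, matching the following consonant, while place and manner stay constant.
The rule targets /s/ (voiceless alveolar fricative), which sits before the trigger /ɳ/ (voiced).
A voiced alveolar fricative is [z], so the surface segment is [z].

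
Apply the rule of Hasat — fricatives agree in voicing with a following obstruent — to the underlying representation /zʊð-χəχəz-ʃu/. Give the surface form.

/ð/ is a voiced dental fricative. The following trigger /χ/ is voiceless, so /ð/ must become voiceless as well.
A voiceless dental fricative is [θ], so the surface segment is [θ].
The same rule applies at the second boundary: /z/ → [s] next to /ʃ/.

[zʊθχəχəsʃu]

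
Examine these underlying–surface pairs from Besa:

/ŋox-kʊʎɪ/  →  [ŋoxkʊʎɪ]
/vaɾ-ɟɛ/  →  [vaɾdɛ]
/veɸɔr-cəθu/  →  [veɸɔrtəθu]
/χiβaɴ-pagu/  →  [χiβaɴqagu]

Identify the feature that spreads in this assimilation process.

Underlying /ɟ/ is realised as [d] next to /ɾ/; /ɾ/ itself does not change.
The change palatal → alveolar matches the place of the preceding /ɾ/, identifying this as place assimilation.
Checking the remaining alternations: /c/ → [t] after /r/ (palatal → alveolar, matching alveolar); /p/ → [q] after /ɴ/ (bilabial → uvular, matching uvular) — only place changes, and always toward the preceding segment.
Nothing changes in [ŋoxkʊʎɪ]: there the adjacent consonants already agree in place (/k/ and /x/ are both velar), so this form is consistent with the same rule.

place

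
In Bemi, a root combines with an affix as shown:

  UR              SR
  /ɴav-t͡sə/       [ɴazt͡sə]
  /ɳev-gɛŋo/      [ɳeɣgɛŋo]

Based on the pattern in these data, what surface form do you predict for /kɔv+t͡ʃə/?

The data show regressive place assimilation: /v/ → [z] before /t͡s/; /v/ → [ɣ] before /g/. In each pair only place changes, matching the following consonant, while manner and voice stay constant.
/v/ is a voiced labiodental fricative. The following trigger /t͡ʃ/ is postalveolar, so /v/ must become postalveolar as well.
A voiced postalveolar fricative is [ʒ], so the surface segment is [ʒ].

[kɔʒt͡ʃə]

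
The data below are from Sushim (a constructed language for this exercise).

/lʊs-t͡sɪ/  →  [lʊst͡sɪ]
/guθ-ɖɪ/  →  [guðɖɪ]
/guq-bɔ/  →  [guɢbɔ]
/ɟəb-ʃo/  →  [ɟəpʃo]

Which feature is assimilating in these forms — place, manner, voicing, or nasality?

The segment that alternates is /θ/, which surfaces as [ð] when adjacent to /ɖ/.
/θ/ is voiceless while /ɖ/ is voiced; the output [ð] is voiced, matching the trigger — so the feature that spreads is voicing.
Checking the remaining alternations: /q/ → [ɢ] before /b/ (voiceless → voiced, matching voiced); /b/ → [p] before /ʃ/ (voiced → voiceless, matching voiceless) — only voicing changes, and always toward the following segment.
No alternation appears in [lʊst͡sɪ]: there the adjacent consonants already agree in voicing (/s/ and /t͡s/ are both voiceless), so this form is consistent with the same rule.

voicing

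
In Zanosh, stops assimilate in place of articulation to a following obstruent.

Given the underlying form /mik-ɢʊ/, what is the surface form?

[miqɢʊ]

/k/ is a voiceless velar stop. The following trigger /ɢ/ is uvular, so /k/ must become uvular as well.
The voiceless uvular stop is [q], so /k/ → [q].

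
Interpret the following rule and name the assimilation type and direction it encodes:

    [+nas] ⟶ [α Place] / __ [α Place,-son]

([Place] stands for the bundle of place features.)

The rule copies the place features (abbreviated [Place]) from the environment onto the target, so the assimilating feature is place.
Since the environment is written after the underscore, the trigger follows the target; the direction is regressive.

regressive place assimilation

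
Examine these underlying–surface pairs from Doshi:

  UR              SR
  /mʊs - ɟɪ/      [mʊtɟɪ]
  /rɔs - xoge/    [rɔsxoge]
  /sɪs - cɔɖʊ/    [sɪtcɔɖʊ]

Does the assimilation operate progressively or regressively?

regressive

Comparing underlying and surface forms, /s/ → [t] is the alternation; the neighbouring /ɟ/ is constant.
/s/ is a fricative while /ɟ/ is a stop; the output [t] is a stop, matching the trigger — so the feature that spreads is manner.
The other alternating form patterns the same way: /s/ → [t] before /c/ (fricative → stop, matching a stop) — only manner changes, and always toward the following segment.
No alternation appears in [rɔsxoge]: there the adjacent consonants already agree in manner (/s/ and /x/ are both fricatives), so this form is consistent with the same rule.
The trigger is the following segment, so the direction is regressive (anticipatory).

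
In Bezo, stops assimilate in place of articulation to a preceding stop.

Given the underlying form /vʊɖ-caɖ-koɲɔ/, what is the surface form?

/c/ is a voiceless palatal stop. The preceding trigger /ɖ/ is retroflex, so /c/ must become retroflex as well.
A voiceless retroflex stop is [ʈ], so the surface segment is [ʈ].
The same rule applies at the second boundary: /k/ → [ʈ] next to /ɖ/.

[vʊɖʈaɖʈoɲɔ]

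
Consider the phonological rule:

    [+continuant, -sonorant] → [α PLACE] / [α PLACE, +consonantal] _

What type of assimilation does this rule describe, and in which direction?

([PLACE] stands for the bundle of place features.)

The rule copies the place features (abbreviated [PLACE]) from the environment onto the target, so the assimilating feature is place.
The conditioning segment sits to the left of the focus bar, meaning the trigger precedes the segment that changes — progressive assimilation.

progressive place assimilation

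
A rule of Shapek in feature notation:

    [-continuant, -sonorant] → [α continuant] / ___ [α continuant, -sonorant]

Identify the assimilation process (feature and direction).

The shared variable α links the value of [continuant] on the target to that of the neighbouring obstruent. [continuant] distinguishes stops from fricatives — a manner-of-articulation feature — so this is manner assimilation.
The conditioning segment sits to the right of the focus bar, meaning the trigger follows the segment that changes — regressive assimilation.

regressive manner assimilation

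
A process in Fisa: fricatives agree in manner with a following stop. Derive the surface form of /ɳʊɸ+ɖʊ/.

[ɳʊpɖʊ]

The rule targets /ɸ/ (voiceless bilabial fricative), which sits before the trigger /ɖ/ (stop).
Changing only its manner to stop gives [p] — the voiceless bilabial stop.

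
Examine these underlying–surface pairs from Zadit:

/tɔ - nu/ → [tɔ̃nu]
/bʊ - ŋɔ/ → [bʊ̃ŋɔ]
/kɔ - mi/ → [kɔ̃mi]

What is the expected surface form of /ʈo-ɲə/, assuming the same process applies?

[ʈõɲə]

The data show regressive nasality assimilation (vowel nasalisation): /ɔ/ → [ɔ̃] before /n/; /ʊ/ → [ʊ̃] before /ŋ/; /ɔ/ → [ɔ̃] before /m/ — a vowel is nasalised by an immediately following nasal consonant.
/o/ sits next to the nasal /ɲ/ and is therefore nasalised to [õ].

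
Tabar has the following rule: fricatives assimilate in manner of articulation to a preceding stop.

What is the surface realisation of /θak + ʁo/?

[θakɢo]

/ʁ/ is a voiced uvular fricative. The preceding trigger /k/ is a stop, so /ʁ/ must become a stop as well.
A voiced uvular stop is [ɢ], so the surface segment is [ɢ].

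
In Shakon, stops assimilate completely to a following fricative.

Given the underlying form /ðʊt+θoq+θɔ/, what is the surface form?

[ðʊθθoθθɔ]

/t/ is the segment targeted by the rule; it sits immediately before /θ/, so it assimilates completely and surfaces as [θ].
At the second juncture, /q/ likewise becomes [θ] adjacent to /θ/.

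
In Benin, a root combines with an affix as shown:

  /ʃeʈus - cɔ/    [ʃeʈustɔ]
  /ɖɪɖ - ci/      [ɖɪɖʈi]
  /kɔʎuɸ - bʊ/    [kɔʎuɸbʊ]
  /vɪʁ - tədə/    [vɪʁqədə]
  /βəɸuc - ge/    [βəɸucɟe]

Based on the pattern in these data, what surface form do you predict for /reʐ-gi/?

[reʐɖi]

The data show progressive place assimilation: /c/ → [t] after /s/; /c/ → [ʈ] after /ɖ/; /t/ → [q] after /ʁ/; /g/ → [ɟ] after /c/. In each pair only place changes, matching the preceding consonant, while manner and voice stay constant.
No alternation appears in [kɔʎuɸbʊ]: there the adjacent consonants already agree in place (/b/ and /ɸ/ are both bilabial), so this form is consistent with the same rule.
The rule targets /g/ (voiced velar stop), which sits after the trigger /ʐ/ (retroflex).
A voiced retroflex stop is [ɖ], so the surface segment is [ɖ].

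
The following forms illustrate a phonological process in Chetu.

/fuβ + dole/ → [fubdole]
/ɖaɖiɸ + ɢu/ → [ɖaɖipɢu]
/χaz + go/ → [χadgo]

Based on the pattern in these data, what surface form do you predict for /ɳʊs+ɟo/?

The data show regressive manner assimilation: /β/ → [b] before /d/; /ɸ/ → [p] before /ɢ/; /z/ → [d] before /g/. In each pair only manner changes, matching the following consonant, while place and voice stay constant.
The rule targets /s/ (voiceless alveolar fricative), which sits before the trigger /ɟ/ (stop).
A voiceless alveolar stop is [t], so the surface segment is [t].

[ɳʊtɟo]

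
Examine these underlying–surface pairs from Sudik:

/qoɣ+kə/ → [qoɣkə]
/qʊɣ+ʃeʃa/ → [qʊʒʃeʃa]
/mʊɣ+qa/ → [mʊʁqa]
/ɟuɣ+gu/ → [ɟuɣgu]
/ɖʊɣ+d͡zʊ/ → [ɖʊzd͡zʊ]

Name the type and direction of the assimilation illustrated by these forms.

Comparing underlying and surface forms, /ɣ/ → [ʒ] is the alternation; the neighbouring /ʃ/ is constant.
The change velar → postalveolar matches the place of the following /ʃ/, identifying this as place assimilation.
Manner and voice are unchanged, so the assimilation is partial, not total.
The same holds elsewhere in the data: /ɣ/ → [ʁ] before /q/ (velar → uvular, matching uvular); /ɣ/ → [z] before /d͡z/ (velar → alveolar, matching alveolar) — only place changes, and always toward the following segment.
Nothing changes in [qoɣkə], [ɟuɣgu]: there the adjacent consonants already agree in place (/ɣ/ and /k/ are both velar; /ɣ/ and /g/ are both velar), so these forms are consistent with the same rule.
Since the segment that changes precedes the conditioning segment, the assimilation is regressive.

regressive place assimilation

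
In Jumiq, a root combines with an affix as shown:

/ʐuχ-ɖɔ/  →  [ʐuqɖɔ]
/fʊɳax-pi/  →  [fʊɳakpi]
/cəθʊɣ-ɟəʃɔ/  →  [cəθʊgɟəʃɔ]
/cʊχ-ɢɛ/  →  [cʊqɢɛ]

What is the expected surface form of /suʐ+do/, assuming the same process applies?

[suɖdo]

The data show regressive manner assimilation: /χ/ → [q] before /ɖ/; /x/ → [k] before /p/; /ɣ/ → [g] before /ɟ/; /χ/ → [q] before /ɢ/. In each pair only manner changes, matching the following consonant, while place and voice stay constant.
The rule targets /ʐ/ (voiced retroflex fricative), which sits before the trigger /d/ (stop).
The voiced retroflex stop is [ɖ], so /ʐ/ → [ɖ].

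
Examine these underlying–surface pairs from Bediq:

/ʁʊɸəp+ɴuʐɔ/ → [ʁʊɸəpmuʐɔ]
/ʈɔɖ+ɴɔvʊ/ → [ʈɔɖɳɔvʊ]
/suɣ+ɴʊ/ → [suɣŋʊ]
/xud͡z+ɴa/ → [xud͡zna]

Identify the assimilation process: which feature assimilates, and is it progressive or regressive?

progressive place assimilation

Underlying /ɴ/ is realised as [m] next to /p/; /p/ itself does not change.
/ɴ/ is uvular while /p/ is bilabial; the output [m] is bilabial, matching the trigger — so the feature that spreads is place.
Manner and voice are unchanged, so the assimilation is partial, not total.
Checking the remaining alternations: /ɴ/ → [ɳ] after /ɖ/ (uvular → retroflex, matching retroflex); /ɴ/ → [ŋ] after /ɣ/ (uvular → velar, matching velar); /ɴ/ → [n] after /d͡z/ (uvular → alveolar, matching alveolar) — only place changes, and always toward the preceding segment.
The trigger is the preceding segment, so the direction is progressive (perseverative).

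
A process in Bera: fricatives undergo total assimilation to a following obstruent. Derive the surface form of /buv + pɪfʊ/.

[buppɪfʊ]

/v/ is the segment targeted by the rule; it sits immediately before /p/, so it assimilates completely and surfaces as [p].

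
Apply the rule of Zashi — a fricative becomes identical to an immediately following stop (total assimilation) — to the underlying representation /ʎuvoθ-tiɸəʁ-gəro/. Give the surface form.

[ʎuvottiɸəggəro]

/θ/ is the segment targeted by the rule; it sits immediately before /t/, so it assimilates completely and surfaces as [t].
The same rule applies at the second boundary: /ʁ/ → [g] next to /g/.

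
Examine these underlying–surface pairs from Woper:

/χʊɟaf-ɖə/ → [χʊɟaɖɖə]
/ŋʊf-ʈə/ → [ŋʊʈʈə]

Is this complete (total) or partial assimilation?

Comparing underlying and surface forms, /f/ → [ɖ] is the alternation; the neighbouring /ɖ/ is constant.
The output [ɖ] is identical to the trigger /ɖ/ — every feature (place, manner, voicing) has been copied — so this is total assimilation.
The other form behaves the same way: /f/ → [ʈ] before /ʈ/ — in each case the output is a copy of the following consonant.

total assimilation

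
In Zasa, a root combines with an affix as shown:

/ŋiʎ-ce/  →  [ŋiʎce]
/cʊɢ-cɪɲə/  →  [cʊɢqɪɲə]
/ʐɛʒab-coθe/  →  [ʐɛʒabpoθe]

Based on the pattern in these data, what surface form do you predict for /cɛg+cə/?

[cɛgkə]

The data show progressive place assimilation: /c/ → [q] after /ɢ/; /c/ → [p] after /b/. In each pair only place changes, matching the preceding consonant, while manner and voice stay constant.
No alternation appears in [ŋiʎce]: there the adjacent consonants already agree in place (/c/ and /ʎ/ are both palatal), so this form is consistent with the same rule.
The rule targets /c/ (voiceless palatal stop), which sits after the trigger /g/ (velar).
The voiceless velar stop is [k], so /c/ → [k].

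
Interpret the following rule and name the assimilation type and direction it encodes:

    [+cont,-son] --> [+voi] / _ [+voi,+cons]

The structural change is [+voi], and the conditioning segment [+voi,+cons] (a voiced consonant) is itself voiced, so the target comes to share the voicing of its neighbour — voicing assimilation.
Since the environment is written after the underscore, the trigger follows the target; the direction is regressive.

regressive voicing assimilation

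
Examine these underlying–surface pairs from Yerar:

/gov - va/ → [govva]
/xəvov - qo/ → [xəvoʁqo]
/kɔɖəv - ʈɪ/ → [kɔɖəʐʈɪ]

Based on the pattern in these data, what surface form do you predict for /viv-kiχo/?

The data show regressive place assimilation: /v/ → [ʁ] before /q/; /v/ → [ʐ] before /ʈ/. In each pair only place changes, matching the following consonant, while manner and voice stay constant.
Nothing changes in [govva]: there the adjacent consonants already agree in place (/v/ and /v/ are both labiodental), so this form is consistent with the same rule.
The rule targets /v/ (voiced labiodental fricative), which sits before the trigger /k/ (velar).
The voiced velar fricative is [ɣ], so /v/ → [ɣ].

[viɣkiχo]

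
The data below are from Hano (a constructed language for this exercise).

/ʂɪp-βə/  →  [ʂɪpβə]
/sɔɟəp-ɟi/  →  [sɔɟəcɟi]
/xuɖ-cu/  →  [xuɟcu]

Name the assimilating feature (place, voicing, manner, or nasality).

place

The segment that alternates is /p/, which surfaces as [c] when adjacent to /ɟ/.
/p/ is bilabial while /ɟ/ is palatal; the output [c] is palatal, matching the trigger — so the feature that spreads is place.
Checking the remaining alternation: /ɖ/ → [ɟ] before /c/ (retroflex → palatal, matching palatal) — only place changes, and always toward the following segment.
No alternation appears in [ʂɪpβə]: there the adjacent consonants already agree in place (/p/ and /β/ are both bilabial), so this form is consistent with the same rule.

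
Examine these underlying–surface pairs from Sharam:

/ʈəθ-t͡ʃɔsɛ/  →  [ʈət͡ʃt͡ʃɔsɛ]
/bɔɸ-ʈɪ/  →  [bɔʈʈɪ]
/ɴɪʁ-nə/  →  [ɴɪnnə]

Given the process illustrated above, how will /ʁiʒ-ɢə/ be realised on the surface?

The data show regressive total assimilation (/θ/ → [t͡ʃ] before /t͡ʃ/; /ɸ/ → [ʈ] before /ʈ/; /ʁ/ → [n] before /n/): in every case the target segment becomes identical to its following neighbour, copying more than a single feature.
/ʒ/ is the segment targeted by the rule; it sits immediately before /ɢ/, so it assimilates completely and surfaces as [ɢ].

[ʁiɢɢə]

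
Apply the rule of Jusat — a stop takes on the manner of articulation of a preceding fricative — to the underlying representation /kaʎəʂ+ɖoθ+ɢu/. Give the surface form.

The rule targets /ɖ/ (voiced retroflex stop), which sits after the trigger /ʂ/ (fricative).
The voiced retroflex fricative is [ʐ], so /ɖ/ → [ʐ].
The same rule applies at the second boundary: /ɢ/ → [ʁ] next to /θ/.

[kaʎəʂʐoθʁu]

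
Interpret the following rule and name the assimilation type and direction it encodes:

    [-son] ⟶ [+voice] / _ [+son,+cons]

The target ([-son], obstruents) acquires [+voice] next to a sonorant consonant ([+son,+cons]) — it takes on the voicing of its neighbour, so the feature that spreads is voicing.
The conditioning segment sits to the right of the focus bar, meaning the trigger follows the segment that changes — regressive assimilation.

regressive voicing assimilation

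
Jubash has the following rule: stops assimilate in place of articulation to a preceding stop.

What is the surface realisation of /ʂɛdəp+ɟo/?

The rule targets /ɟ/ (voiced palatal stop), which sits after the trigger /p/ (bilabial).
A voiced bilabial stop is [b], so the surface segment is [b].

[ʂɛdəpbo]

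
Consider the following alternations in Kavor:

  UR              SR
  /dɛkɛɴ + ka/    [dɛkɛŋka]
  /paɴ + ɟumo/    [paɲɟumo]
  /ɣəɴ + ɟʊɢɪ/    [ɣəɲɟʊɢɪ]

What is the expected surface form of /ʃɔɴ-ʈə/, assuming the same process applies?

The data show regressive place assimilation: /ɴ/ → [ŋ] before /k/; /ɴ/ → [ɲ] before /ɟ/. In each pair only place changes, matching the following consonant, while manner and voice stay constant.
/ɴ/ is a voiced uvular nasal. The following trigger /ʈ/ is retroflex, so /ɴ/ must become retroflex as well.
The voiced retroflex nasal is [ɳ], so /ɴ/ → [ɳ].

[ʃɔɳʈə]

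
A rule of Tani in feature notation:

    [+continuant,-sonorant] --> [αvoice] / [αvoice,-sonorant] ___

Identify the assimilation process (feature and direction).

progressive voicing assimilation

The rule copies [voice] from the environment onto the target, so the assimilating feature is voicing.
Since the environment is written before the underscore, the trigger precedes the target; the direction is progressive.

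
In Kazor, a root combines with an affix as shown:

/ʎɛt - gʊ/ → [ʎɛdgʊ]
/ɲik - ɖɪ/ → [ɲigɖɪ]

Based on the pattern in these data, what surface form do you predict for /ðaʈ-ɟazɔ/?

The data show regressive voicing assimilation: /t/ → [d] before /g/; /k/ → [g] before /ɖ/. In each pair only voicing changes, matching the following consonant, while place and manner stay constant.
The rule targets /ʈ/ (voiceless retroflex stop), which sits before the trigger /ɟ/ (voiced).
Changing only its voicing to voiced gives [ɖ] — the voiced retroflex stop.

[ðaɖɟazɔ]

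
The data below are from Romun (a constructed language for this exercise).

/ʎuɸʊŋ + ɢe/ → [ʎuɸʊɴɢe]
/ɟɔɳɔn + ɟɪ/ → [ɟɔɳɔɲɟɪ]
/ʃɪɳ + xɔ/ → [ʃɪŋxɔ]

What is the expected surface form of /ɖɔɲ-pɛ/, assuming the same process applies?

The data show regressive place assimilation: /ŋ/ → [ɴ] before /ɢ/; /n/ → [ɲ] before /ɟ/; /ɳ/ → [ŋ] before /x/. In each pair only place changes, matching the following consonant, while manner and voice stay constant.
/ɲ/ is a voiced palatal nasal. The following trigger /p/ is bilabial, so /ɲ/ must become bilabial as well.
Changing only its place to bilabial gives [m] — the voiced bilabial nasal.

[ɖɔmpɛ]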